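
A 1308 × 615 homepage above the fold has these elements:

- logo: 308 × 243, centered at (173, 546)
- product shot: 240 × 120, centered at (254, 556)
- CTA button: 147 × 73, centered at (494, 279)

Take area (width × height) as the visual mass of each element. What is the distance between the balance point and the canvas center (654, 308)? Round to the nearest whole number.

≈ 481

Areas → weights: logo 308·243 = 74844, product shot 240·120 = 28800, CTA button 147·73 = 10731; Σw = 114375.
x: (74844·173 + 28800·254 + 10731·494) / 114375 = 25564326 / 114375 ≈ 223.51
y: (74844·546 + 28800·556 + 10731·279) / 114375 = 59871573 / 114375 ≈ 523.47
From (654, 308): dx = -430.49, dy = 215.47, so the distance is √(dx²+dy²) ≈ 481.40.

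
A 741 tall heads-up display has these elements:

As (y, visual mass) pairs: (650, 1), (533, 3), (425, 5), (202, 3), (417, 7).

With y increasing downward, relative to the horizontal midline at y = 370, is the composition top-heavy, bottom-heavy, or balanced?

bottom-heavy

Weights sum to 1 + 3 + 5 + 3 + 7 = 19.
y-moment: 1·650 + 3·533 + 5·425 + 3·202 + 7·417 = 7899; centroid 7899/19 ≈ 415.74.
415.7 lies below (larger y than) the midline 370, so the layout is bottom-heavy.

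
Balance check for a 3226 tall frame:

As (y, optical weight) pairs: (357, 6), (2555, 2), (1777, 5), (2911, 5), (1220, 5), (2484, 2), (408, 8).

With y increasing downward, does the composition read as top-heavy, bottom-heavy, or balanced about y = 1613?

Total weight = 6 + 2 + 5 + 5 + 5 + 2 + 8 = 33.
y-moment: 6·357 + 2·2555 + 5·1777 + 5·2911 + 5·1220 + 2·2484 + 8·408 = 45024; centroid 45024/33 ≈ 1364.36.
1364.4 lies above (smaller y than) the midline 1613, so the layout is top-heavy.

top-heavy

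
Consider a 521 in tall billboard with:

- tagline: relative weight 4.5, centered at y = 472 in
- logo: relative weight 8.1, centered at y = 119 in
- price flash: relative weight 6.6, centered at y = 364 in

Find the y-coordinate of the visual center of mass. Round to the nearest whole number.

y ≈ 286

Total weight = 4.5 + 8.1 + 6.6 = 19.2.
Σw·y = 4.5·472 + 8.1·119 + 6.6·364 = 5490.3, so ȳ = 5490.3/19.2 ≈ 285.95.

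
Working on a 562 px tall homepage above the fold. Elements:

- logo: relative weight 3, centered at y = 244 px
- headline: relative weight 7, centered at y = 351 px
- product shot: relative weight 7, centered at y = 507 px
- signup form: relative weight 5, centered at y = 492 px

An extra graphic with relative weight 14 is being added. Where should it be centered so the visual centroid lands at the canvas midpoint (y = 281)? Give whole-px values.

y ≈ 66

After adding the extra graphic, total weight = 3 + 7 + 7 + 5 + 14 = 36.
y: need Σw·y = 36·281 = 10116. Existing = 3·244 + 7·351 + 7·507 + 5·492 = 9198. Remainder 918 / 14 ≈ 65.57.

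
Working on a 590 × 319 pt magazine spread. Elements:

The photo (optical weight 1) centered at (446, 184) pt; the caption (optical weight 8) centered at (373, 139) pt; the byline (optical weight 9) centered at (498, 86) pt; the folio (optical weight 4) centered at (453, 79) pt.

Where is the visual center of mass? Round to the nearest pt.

(442, 108)

Σw = 1 + 8 + 9 + 4 = 22.
Σw·x = 1·446 + 8·373 + 9·498 + 4·453 = 9724, so x̄ = 9724/22 ≈ 442.00.
Σw·y = 1·184 + 8·139 + 9·86 + 4·79 = 2386, so ȳ = 2386/22 ≈ 108.45.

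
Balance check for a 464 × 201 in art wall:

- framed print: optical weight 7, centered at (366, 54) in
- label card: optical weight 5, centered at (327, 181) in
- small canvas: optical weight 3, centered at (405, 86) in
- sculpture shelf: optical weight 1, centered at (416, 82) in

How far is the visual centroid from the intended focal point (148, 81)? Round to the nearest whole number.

Total weight = 7 + 5 + 3 + 1 = 16.
x: (7·366 + 5·327 + 3·405 + 1·416) / 16 = 5828 / 16 ≈ 364.25
y: (7·54 + 5·181 + 3·86 + 1·82) / 16 = 1623 / 16 ≈ 101.44
Offset from (148, 81): Δx ≈ 216.25, Δy ≈ 20.44; distance = √(Δx² + Δy²) ≈ 217.21.

≈ 217 in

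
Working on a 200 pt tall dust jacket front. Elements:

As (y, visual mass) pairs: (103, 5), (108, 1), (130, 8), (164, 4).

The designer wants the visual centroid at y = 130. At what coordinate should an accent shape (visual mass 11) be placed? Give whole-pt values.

y ≈ 132

With the accent shape, Σw becomes 5 + 1 + 8 + 4 + 11 = 29.
y: need Σw·y = 29·130 = 3770. Existing = 5·103 + 1·108 + 8·130 + 4·164 = 2319. Remainder 1451 / 11 ≈ 131.91.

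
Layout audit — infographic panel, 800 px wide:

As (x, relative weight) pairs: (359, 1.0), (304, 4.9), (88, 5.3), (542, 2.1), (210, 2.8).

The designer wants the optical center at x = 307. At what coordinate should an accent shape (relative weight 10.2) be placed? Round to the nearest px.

x ≈ 395

With the accent shape, Σw becomes 1.0 + 4.9 + 5.3 + 2.1 + 2.8 + 10.2 = 26.3.
x: need Σw·x = 26.3·307 = 8074.1. Existing = 1.0·359 + 4.9·304 + 5.3·88 + 2.1·542 + 2.8·210 = 4041.2. Remainder 4032.9 / 10.2 ≈ 395.38.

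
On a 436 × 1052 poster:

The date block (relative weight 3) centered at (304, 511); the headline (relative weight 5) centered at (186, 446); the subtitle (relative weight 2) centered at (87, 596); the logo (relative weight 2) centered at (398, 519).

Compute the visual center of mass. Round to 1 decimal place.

Σw = 3 + 5 + 2 + 2 = 12.
x-moment: 3·304 + 5·186 + 2·87 + 2·398 = 2812; centroid 2812/12 ≈ 234.33.
y-moment: 3·511 + 5·446 + 2·596 + 2·519 = 5993; centroid 5993/12 ≈ 499.42.

(234.3, 499.4)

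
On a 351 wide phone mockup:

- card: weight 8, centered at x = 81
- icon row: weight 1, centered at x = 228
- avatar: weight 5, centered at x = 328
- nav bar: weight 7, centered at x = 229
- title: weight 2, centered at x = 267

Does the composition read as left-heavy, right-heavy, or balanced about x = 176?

Weights sum to 8 + 1 + 5 + 7 + 2 = 23.
x: (8·81 + 1·228 + 5·328 + 7·229 + 2·267) / 23 = 4653 / 23 ≈ 202.30
202.3 lies right of the midline 176, so the layout is right-heavy.

right-heavy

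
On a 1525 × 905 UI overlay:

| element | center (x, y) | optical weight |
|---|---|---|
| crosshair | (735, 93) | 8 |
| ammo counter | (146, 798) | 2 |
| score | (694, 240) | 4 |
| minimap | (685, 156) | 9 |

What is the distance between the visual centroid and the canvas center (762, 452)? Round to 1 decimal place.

Σw = 8 + 2 + 4 + 9 = 23.
Σw·x = 8·735 + 2·146 + 4·694 + 9·685 = 15113, so x̄ = 15113/23 ≈ 657.09.
Σw·y = 8·93 + 2·798 + 4·240 + 9·156 = 4704, so ȳ = 4704/23 ≈ 204.52.
From (762, 452): dx = -104.91, dy = -247.48, so the distance is √(dx²+dy²) ≈ 268.80.

≈ 268.8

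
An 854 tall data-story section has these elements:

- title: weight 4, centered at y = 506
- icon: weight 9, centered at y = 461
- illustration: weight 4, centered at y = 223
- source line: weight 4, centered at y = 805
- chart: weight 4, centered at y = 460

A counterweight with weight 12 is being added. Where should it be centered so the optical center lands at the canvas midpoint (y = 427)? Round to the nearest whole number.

New total weight: (4 + 9 + 4 + 4 + 4) + 12 = 37.
y: need Σw·y = 37·427 = 15799. Existing = 4·506 + 9·461 + 4·223 + 4·805 + 4·460 = 12125. Remainder 3674 / 12 ≈ 306.17.

y ≈ 306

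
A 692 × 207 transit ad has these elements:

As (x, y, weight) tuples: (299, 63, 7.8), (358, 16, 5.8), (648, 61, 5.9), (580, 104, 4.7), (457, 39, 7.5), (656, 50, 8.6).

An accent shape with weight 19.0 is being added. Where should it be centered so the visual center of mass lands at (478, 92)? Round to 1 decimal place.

New total weight: (7.8 + 5.8 + 5.9 + 4.7 + 7.5 + 8.6) + 19.0 = 59.3.
x: need Σw·x = 59.3·478 = 28345.4. Existing = 7.8·299 + 5.8·358 + 5.9·648 + 4.7·580 + 7.5·457 + 8.6·656 = 20026.9. Remainder 8318.5 / 19.0 ≈ 437.82.
y: need Σw·y = 59.3·92 = 5455.6. Existing = 7.8·63 + 5.8·16 + 5.9·61 + 4.7·104 + 7.5·39 + 8.6·50 = 2155.4. Remainder 3300.2 / 19.0 ≈ 173.69.

(437.8, 173.7)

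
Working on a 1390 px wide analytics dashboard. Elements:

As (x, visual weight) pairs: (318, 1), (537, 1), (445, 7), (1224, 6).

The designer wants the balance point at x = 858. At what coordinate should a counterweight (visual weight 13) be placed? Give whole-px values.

With the counterweight, Σw becomes 1 + 1 + 7 + 6 + 13 = 28.
x: target moment 28×858 = 24024; current 1·318 + 1·537 + 7·445 + 6·1224 = 11314; the counterweight supplies 12710, so x = 12710/13 ≈ 977.69.

x ≈ 978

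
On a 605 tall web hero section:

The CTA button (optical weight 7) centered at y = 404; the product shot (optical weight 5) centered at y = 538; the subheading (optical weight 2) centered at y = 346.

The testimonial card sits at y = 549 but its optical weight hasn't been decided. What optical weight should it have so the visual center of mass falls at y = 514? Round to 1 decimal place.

Known weights sum to 7 + 5 + 2 = 14; their moment is 7·404 + 5·538 + 2·346 = 6210.
Balance at y = 514 requires (6210 + w·549) / (14 + w) = 514.
So w = (514·14 − 6210)/(549 − 514) = 986/35 ≈ 28.17.

w ≈ 28.2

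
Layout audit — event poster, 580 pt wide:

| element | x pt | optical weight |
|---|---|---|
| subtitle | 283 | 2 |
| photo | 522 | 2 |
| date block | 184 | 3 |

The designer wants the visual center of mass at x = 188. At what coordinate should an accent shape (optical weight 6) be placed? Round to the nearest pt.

New total weight: (2 + 2 + 3) + 6 = 13.
x: target moment 13×188 = 2444; current 2·283 + 2·522 + 3·184 = 2162; the accent shape supplies 282, so x = 282/6 ≈ 47.00.

x ≈ 47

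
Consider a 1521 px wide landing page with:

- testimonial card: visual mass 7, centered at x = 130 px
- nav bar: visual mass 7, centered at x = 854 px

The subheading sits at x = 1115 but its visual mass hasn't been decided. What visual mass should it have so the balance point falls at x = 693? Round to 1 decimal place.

w ≈ 6.7

Known weights sum to 7 + 7 = 14; their moment is 7·130 + 7·854 = 6888.
For the centroid to hit 693: (6888 + w·1115) / (14 + w) = 693.
Rearranging, w·(1115 − 693) = 693·14 − 6888 = 2814, so w ≈ 2814/422 = 6.67.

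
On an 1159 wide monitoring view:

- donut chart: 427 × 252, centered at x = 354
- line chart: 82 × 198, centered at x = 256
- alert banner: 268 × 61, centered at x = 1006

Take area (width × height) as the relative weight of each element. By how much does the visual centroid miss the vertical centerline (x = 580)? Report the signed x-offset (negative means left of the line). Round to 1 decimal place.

≈ -161.3

Areas: donut chart 427·252 = 107604, line chart 82·198 = 16236, alert banner 268·61 = 16348. Total weight = 140188.
Σw·x = 107604·354 + 16236·256 + 16348·1006 = 58694320, so x̄ = 58694320/140188 ≈ 418.68.
Against x = 580, that's 418.68 − 580 = -161.32.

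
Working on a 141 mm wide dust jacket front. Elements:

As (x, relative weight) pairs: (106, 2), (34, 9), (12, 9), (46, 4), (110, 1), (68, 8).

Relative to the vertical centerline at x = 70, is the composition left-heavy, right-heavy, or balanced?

left-heavy

Weights sum to 2 + 9 + 9 + 4 + 1 + 8 = 33.
x-moment: 2·106 + 9·34 + 9·12 + 4·46 + 1·110 + 8·68 = 1464; centroid 1464/33 ≈ 44.36.
44.4 vs midline 70 → left-heavy.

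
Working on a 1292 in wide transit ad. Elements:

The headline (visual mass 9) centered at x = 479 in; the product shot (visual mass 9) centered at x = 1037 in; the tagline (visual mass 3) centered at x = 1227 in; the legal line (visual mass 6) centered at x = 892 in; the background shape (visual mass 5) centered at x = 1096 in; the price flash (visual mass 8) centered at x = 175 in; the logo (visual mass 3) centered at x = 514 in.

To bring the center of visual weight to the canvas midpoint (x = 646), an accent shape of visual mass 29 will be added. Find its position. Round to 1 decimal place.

After adding the accent shape, total weight = 9 + 9 + 3 + 6 + 5 + 8 + 3 + 29 = 72.
x: target moment 72×646 = 46512; current 9·479 + 9·1037 + 3·1227 + 6·892 + 5·1096 + 8·175 + 3·514 = 31099; the accent shape supplies 15413, so x = 15413/29 ≈ 531.48.

x ≈ 531.5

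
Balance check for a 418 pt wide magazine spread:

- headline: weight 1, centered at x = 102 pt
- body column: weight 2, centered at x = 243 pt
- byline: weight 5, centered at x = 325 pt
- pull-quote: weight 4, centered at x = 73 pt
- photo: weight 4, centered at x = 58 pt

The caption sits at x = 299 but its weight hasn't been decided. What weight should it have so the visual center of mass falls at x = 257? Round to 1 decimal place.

Existing Σw = 16 (1 + 2 + 5 + 4 + 4); existing moment 1·102 + 2·243 + 5·325 + 4·73 + 4·58 = 2737.
Set Σw·x/Σw = 257: (2737 + 299w) = 257·(16 + w).
Rearranging, w·(299 − 257) = 257·16 − 2737 = 1375, so w ≈ 1375/42 = 32.74.

w ≈ 32.7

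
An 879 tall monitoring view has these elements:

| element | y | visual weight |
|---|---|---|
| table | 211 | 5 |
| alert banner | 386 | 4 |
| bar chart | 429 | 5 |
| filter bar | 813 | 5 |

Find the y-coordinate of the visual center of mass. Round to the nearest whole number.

Σw = 5 + 4 + 5 + 5 = 19.
y-moment: 5·211 + 4·386 + 5·429 + 5·813 = 8809; centroid 8809/19 ≈ 463.63.

y ≈ 464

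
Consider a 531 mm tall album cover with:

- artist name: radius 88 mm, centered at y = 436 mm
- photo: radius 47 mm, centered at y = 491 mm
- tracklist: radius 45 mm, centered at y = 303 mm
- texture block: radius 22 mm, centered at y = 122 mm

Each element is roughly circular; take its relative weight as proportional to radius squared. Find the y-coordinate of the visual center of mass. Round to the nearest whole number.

r² weights: artist name 88² = 7744, photo 47² = 2209, tracklist 45² = 2025, texture block 22² = 484. Total = 12462.
Σw·y = 7744·436 + 2209·491 + 2025·303 + 484·122 = 5133626, so ȳ = 5133626/12462 ≈ 411.94.

y ≈ 412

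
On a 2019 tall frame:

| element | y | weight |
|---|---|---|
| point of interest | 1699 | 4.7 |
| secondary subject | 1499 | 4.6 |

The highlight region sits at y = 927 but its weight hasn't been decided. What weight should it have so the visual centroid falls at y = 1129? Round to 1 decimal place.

Known weights sum to 4.7 + 4.6 = 9.3; their moment is 4.7·1699 + 4.6·1499 = 14880.7.
For the centroid to hit 1129: (14880.7 + w·927) / (9.3 + w) = 1129.
Solving: w = (1129·9.3 − 14880.7) / (927 − 1129) = -4381.0 / -202 ≈ 21.69.

w ≈ 21.7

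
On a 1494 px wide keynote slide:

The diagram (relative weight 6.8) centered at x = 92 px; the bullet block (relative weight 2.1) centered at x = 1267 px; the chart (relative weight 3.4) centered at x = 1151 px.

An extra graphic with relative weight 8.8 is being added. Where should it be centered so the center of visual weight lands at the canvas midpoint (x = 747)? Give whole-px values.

x ≈ 973

With the extra graphic, Σw becomes 6.8 + 2.1 + 3.4 + 8.8 = 21.1.
Along x: (7199.7 + 8.8·x) / 21.1 = 747 (existing moment 6.8·92 + 2.1·1267 + 3.4·1151 = 7199.7) ⇒ x = (15761.7 − 7199.7) / 8.8 ≈ 972.95.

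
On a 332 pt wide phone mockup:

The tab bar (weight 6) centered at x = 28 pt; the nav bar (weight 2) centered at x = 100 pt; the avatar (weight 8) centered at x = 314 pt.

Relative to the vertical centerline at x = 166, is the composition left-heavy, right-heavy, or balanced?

Total weight = 6 + 2 + 8 = 16.
Σw·x = 6·28 + 2·100 + 8·314 = 2880, so x̄ = 2880/16 ≈ 180.00.
180.0 vs midline 166 → right-heavy.

right-heavy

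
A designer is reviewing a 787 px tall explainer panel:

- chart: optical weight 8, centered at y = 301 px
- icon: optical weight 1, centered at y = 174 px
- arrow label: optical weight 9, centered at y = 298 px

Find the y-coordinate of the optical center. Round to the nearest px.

Σw = 8 + 1 + 9 = 18.
Σw·y = 8·301 + 1·174 + 9·298 = 5264, so ȳ = 5264/18 ≈ 292.44.

y ≈ 292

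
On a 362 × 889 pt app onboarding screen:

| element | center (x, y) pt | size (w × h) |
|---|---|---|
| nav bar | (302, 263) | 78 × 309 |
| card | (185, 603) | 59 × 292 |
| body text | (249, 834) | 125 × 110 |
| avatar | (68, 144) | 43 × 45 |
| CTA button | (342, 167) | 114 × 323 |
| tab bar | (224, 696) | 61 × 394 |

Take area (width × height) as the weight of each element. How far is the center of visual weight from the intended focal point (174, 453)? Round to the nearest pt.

Areas → weights: nav bar 78·309 = 24102, card 59·292 = 17228, body text 125·110 = 13750, avatar 43·45 = 1935, CTA button 114·323 = 36822, tab bar 61·394 = 24034; Σw = 117871.
x-moment: 24102·302 + 17228·185 + 13750·249 + 1935·68 + 36822·342 + 24034·224 = 31998054; centroid 31998054/117871 ≈ 271.47.
y-moment: 24102·263 + 17228·603 + 13750·834 + 1935·144 + 36822·167 + 24034·696 = 51350388; centroid 51350388/117871 ≈ 435.65.
Relative to (174, 453): Δ = (97.47, -17.35); |Δ| = √(97.47² + -17.35²) ≈ 99.00.

≈ 99 pt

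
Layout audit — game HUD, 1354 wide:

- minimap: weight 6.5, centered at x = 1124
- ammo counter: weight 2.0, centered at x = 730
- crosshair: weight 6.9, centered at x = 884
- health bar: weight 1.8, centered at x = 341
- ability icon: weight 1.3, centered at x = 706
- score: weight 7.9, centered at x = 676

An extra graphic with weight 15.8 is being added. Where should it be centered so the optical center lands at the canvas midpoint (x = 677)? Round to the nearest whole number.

After adding the extra graphic, total weight = 6.5 + 2.0 + 6.9 + 1.8 + 1.3 + 7.9 + 15.8 = 42.2.
Along x: (21737.6 + 15.8·x) / 42.2 = 677 (existing moment 6.5·1124 + 2.0·730 + 6.9·884 + 1.8·341 + 1.3·706 + 7.9·676 = 21737.6) ⇒ x = (28569.4 − 21737.6) / 15.8 ≈ 432.39.

x ≈ 432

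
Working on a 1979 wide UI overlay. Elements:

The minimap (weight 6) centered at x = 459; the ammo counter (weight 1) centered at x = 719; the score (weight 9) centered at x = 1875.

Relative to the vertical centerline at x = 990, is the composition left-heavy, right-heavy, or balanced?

right-heavy

Total weight = 6 + 1 + 9 = 16.
x: (6·459 + 1·719 + 9·1875) / 16 = 20348 / 16 ≈ 1271.75
1271.8 lies right of the midline 990, so the layout is right-heavy.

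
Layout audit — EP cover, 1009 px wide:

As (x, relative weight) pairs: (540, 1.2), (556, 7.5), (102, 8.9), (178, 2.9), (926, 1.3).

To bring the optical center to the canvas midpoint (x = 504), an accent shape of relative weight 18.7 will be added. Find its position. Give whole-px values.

x ≈ 693

After adding the accent shape, total weight = 1.2 + 7.5 + 8.9 + 2.9 + 1.3 + 18.7 = 40.5.
x: need Σw·x = 40.5·504 = 20412.0. Existing = 1.2·540 + 7.5·556 + 8.9·102 + 2.9·178 + 1.3·926 = 7445.8. Remainder 12966.2 / 18.7 ≈ 693.38.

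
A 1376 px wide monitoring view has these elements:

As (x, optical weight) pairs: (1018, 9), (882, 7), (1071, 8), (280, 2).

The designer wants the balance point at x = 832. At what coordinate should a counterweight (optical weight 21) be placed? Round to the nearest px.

After adding the counterweight, total weight = 9 + 7 + 8 + 2 + 21 = 47.
x: target moment 47×832 = 39104; current 9·1018 + 7·882 + 8·1071 + 2·280 = 24464; the counterweight supplies 14640, so x = 14640/21 ≈ 697.14.

x ≈ 697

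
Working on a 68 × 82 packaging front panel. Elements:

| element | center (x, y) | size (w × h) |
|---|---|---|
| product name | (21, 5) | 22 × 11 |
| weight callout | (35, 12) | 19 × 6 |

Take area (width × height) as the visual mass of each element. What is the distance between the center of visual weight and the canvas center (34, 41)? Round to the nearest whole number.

≈ 35

Areas → weights: product name 22·11 = 242, weight callout 19·6 = 114; Σw = 356.
x-moment: 242·21 + 114·35 = 9072; centroid 9072/356 ≈ 25.48.
y-moment: 242·5 + 114·12 = 2578; centroid 2578/356 ≈ 7.24.
From (34, 41): dx = -8.52, dy = -33.76, so the distance is √(dx²+dy²) ≈ 34.82.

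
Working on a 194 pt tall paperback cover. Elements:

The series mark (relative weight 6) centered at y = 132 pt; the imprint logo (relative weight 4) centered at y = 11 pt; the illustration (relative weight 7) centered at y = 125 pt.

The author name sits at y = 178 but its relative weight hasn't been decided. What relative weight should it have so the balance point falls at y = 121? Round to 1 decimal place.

w ≈ 6.1

Known weights sum to 6 + 4 + 7 = 17; their moment is 6·132 + 4·11 + 7·125 = 1711.
Set Σw·y/Σw = 121: (1711 + 178w) = 121·(17 + w).
Solving: w = (121·17 − 1711) / (178 − 121) = 346 / 57 ≈ 6.07.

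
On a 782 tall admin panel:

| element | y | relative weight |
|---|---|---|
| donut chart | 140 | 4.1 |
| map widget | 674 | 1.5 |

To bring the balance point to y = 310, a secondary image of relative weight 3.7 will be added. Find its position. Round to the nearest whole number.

y ≈ 351

With the secondary image, Σw becomes 4.1 + 1.5 + 3.7 = 9.3.
Along y: (1585.0 + 3.7·y) / 9.3 = 310 (existing moment 4.1·140 + 1.5·674 = 1585.0) ⇒ y = (2883.0 − 1585.0) / 3.7 ≈ 350.81.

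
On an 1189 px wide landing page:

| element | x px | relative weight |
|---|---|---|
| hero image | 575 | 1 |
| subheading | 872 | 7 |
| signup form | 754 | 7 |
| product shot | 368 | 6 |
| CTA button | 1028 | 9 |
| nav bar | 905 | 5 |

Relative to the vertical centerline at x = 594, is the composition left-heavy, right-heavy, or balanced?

Total weight = 1 + 7 + 7 + 6 + 9 + 5 = 35.
Σw·x = 27942; x̄ = 27942/35 ≈ 798.34.
798.3 vs midline 594 → right-heavy.

right-heavy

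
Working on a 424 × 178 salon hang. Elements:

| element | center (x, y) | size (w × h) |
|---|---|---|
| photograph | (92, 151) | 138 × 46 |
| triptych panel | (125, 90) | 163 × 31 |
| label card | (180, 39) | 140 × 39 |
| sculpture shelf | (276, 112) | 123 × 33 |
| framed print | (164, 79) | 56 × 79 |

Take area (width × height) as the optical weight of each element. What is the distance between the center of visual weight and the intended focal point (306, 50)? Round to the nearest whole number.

Areas: photograph 138·46 = 6348, triptych panel 163·31 = 5053, label card 140·39 = 5460, sculpture shelf 123·33 = 4059, framed print 56·79 = 4424. Total weight = 25344.
x-moment: 6348·92 + 5053·125 + 5460·180 + 4059·276 + 4424·164 = 4044261; centroid 4044261/25344 ≈ 159.57.
y-moment: 6348·151 + 5053·90 + 5460·39 + 4059·112 + 4424·79 = 2430362; centroid 2430362/25344 ≈ 95.89.
Relative to (306, 50): Δ = (-146.43, 45.89); |Δ| = √(-146.43² + 45.89²) ≈ 153.45.

≈ 153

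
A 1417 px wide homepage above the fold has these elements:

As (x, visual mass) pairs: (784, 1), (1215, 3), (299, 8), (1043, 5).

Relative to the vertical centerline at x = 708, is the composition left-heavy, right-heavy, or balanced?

balanced

Weights sum to 1 + 3 + 8 + 5 = 17.
x: (1·784 + 3·1215 + 8·299 + 5·1043) / 17 = 12036 / 17 ≈ 708.00
The centroid 708.00 matches the midline at 708, so the layout is balanced.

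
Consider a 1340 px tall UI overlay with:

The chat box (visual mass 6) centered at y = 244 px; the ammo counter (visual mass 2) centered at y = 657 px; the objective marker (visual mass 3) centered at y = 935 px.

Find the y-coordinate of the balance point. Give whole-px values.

y ≈ 508

Total weight = 6 + 2 + 3 = 11.
Σw·y = 6·244 + 2·657 + 3·935 = 5583, so ȳ = 5583/11 ≈ 507.55.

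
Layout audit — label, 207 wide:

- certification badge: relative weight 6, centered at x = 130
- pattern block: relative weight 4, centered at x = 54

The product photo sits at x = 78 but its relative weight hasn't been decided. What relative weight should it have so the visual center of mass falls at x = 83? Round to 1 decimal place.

w ≈ 33.2

Known weights sum to 6 + 4 = 10; their moment is 6·130 + 4·54 = 996.
For the centroid to hit 83: (996 + w·78) / (10 + w) = 83.
So w = (83·10 − 996)/(78 − 83) = -166/-5 ≈ 33.20.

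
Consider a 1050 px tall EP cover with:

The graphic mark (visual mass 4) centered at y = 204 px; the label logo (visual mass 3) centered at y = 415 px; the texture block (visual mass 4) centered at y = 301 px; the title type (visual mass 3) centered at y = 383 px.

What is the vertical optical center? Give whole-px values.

Weights sum to 4 + 3 + 4 + 3 = 14.
y: (4·204 + 3·415 + 4·301 + 3·383) / 14 = 4414 / 14 ≈ 315.29

y ≈ 315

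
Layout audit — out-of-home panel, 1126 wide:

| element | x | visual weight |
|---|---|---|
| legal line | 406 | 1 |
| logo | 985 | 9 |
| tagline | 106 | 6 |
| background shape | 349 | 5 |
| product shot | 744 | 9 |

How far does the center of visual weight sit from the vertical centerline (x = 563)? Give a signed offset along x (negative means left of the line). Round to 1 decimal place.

≈ 48.6

Total weight = 1 + 9 + 6 + 5 + 9 = 30.
x: (1·406 + 9·985 + 6·106 + 5·349 + 9·744) / 30 = 18348 / 30 ≈ 611.60
Against x = 563, that's 611.60 − 563 = 48.60.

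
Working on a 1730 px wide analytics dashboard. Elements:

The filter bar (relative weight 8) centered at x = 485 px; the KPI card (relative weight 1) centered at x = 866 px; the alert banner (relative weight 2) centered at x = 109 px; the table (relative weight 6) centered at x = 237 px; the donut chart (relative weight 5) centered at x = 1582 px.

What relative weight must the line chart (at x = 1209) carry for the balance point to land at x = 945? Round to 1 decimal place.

Existing Σw = 22 (8 + 1 + 2 + 6 + 5); existing moment 8·485 + 1·866 + 2·109 + 6·237 + 5·1582 = 14296.
For the centroid to hit 945: (14296 + w·1209) / (22 + w) = 945.
So w = (945·22 − 14296)/(1209 − 945) = 6494/264 ≈ 24.60.

w ≈ 24.6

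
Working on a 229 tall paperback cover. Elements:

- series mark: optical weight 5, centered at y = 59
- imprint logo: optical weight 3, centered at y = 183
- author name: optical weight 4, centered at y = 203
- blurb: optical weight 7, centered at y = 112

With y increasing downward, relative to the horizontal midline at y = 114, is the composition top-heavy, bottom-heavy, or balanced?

bottom-heavy

Σw = 5 + 3 + 4 + 7 = 19.
y: (5·59 + 3·183 + 4·203 + 7·112) / 19 = 2440 / 19 ≈ 128.42
Since 128.4 is below (larger y than) 114, the composition reads bottom-heavy.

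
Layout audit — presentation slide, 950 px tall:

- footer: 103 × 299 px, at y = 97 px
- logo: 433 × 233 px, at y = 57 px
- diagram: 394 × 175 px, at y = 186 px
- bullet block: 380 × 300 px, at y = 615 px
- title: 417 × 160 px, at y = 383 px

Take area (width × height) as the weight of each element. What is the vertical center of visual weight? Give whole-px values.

y ≈ 307

Areas: footer 103·299 = 30797, logo 433·233 = 100889, diagram 394·175 = 68950, bullet block 380·300 = 114000, title 417·160 = 66720. Total weight = 381356.
y: (30797·97 + 100889·57 + 68950·186 + 114000·615 + 66720·383) / 381356 = 117226442 / 381356 ≈ 307.39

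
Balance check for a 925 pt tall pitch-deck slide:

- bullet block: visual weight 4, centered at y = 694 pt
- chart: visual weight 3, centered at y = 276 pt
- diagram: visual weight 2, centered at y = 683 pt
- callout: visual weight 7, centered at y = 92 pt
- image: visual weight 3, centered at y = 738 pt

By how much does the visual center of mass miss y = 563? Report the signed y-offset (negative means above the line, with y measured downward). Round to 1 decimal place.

≈ -151.0 pt

Σw = 4 + 3 + 2 + 7 + 3 = 19.
y: (4·694 + 3·276 + 2·683 + 7·92 + 3·738) / 19 = 7828 / 19 ≈ 412.00
Difference: 412.00 − 563 ≈ -151.00.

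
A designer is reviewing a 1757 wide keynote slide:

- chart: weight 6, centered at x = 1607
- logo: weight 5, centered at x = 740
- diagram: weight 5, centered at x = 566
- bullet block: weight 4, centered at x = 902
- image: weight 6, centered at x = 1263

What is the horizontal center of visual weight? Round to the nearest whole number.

x ≈ 1052

Σw = 6 + 5 + 5 + 4 + 6 = 26.
x: (6·1607 + 5·740 + 5·566 + 4·902 + 6·1263) / 26 = 27358 / 26 ≈ 1052.23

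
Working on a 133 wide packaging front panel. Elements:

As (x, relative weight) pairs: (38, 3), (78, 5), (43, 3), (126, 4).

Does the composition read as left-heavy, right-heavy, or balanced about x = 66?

right-heavy

Σw = 3 + 5 + 3 + 4 = 15.
Σw·x = 3·38 + 5·78 + 3·43 + 4·126 = 1137, so x̄ = 1137/15 ≈ 75.80.
Since 75.8 is right of 66, the composition reads right-heavy.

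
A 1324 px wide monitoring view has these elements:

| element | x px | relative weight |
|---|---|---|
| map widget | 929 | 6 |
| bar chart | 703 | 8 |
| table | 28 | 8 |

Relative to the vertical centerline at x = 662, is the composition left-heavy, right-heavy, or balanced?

Total weight = 6 + 8 + 8 = 22.
x: (6·929 + 8·703 + 8·28) / 22 = 11422 / 22 ≈ 519.18
519.2 vs midline 662 → left-heavy.

left-heavy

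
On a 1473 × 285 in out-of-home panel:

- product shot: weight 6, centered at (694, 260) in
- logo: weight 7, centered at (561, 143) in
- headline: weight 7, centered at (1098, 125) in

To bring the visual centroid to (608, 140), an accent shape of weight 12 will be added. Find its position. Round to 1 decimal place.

(306.6, 87.0)

New total weight: (6 + 7 + 7) + 12 = 32.
x: need Σw·x = 32·608 = 19456. Existing = 6·694 + 7·561 + 7·1098 = 15777. Remainder 3679 / 12 ≈ 306.58.
y: need Σw·y = 32·140 = 4480. Existing = 6·260 + 7·143 + 7·125 = 3436. Remainder 1044 / 12 ≈ 87.00.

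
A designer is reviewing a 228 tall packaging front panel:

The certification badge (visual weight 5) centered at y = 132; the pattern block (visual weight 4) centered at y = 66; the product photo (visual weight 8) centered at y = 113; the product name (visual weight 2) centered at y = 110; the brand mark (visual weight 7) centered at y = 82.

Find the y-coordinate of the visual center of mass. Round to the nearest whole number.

y ≈ 101

Weights sum to 5 + 4 + 8 + 2 + 7 = 26.
Σw·y = 5·132 + 4·66 + 8·113 + 2·110 + 7·82 = 2622, so ȳ = 2622/26 ≈ 100.85.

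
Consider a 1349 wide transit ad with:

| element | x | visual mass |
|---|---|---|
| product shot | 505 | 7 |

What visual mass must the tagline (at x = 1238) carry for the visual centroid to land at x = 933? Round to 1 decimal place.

Known: weight 7 with moment 7·505 = 3535.
Balance at x = 933 requires (3535 + w·1238) / (7 + w) = 933.
Rearranging, w·(1238 − 933) = 933·7 − 3535 = 2996, so w ≈ 2996/305 = 9.82.

w ≈ 9.8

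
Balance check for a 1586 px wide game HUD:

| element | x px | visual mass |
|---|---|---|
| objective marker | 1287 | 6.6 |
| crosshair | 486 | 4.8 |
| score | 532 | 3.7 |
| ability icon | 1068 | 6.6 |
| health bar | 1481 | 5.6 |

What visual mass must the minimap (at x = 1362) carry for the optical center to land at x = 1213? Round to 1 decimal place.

Fixed elements: Σw = 6.6 + 4.8 + 3.7 + 6.6 + 5.6 = 27.3, Σw·x = 6.6·1287 + 4.8·486 + 3.7·532 + 6.6·1068 + 5.6·1481 = 28137.8.
For the centroid to hit 1213: (28137.8 + w·1362) / (27.3 + w) = 1213.
Rearranging, w·(1362 − 1213) = 1213·27.3 − 28137.8 = 4977.1, so w ≈ 4977.1/149 = 33.40.

w ≈ 33.4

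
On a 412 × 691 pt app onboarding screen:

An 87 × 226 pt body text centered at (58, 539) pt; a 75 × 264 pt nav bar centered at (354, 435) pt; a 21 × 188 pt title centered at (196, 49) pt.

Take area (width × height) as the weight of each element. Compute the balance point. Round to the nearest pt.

Taking area as weight: body text 87·226 = 19662, nav bar 75·264 = 19800, title 21·188 = 3948. Sum 43410.
Σw·x = 19662·58 + 19800·354 + 3948·196 = 8923404, so x̄ = 8923404/43410 ≈ 205.56.
Σw·y = 19662·539 + 19800·435 + 3948·49 = 19404270, so ȳ = 19404270/43410 ≈ 447.00.

(206, 447)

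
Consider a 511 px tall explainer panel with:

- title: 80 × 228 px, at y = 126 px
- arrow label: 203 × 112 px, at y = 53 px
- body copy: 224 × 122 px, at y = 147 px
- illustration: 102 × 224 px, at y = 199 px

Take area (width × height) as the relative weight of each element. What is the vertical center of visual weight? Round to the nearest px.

Areas: title 80·228 = 18240, arrow label 203·112 = 22736, body copy 224·122 = 27328, illustration 102·224 = 22848. Total weight = 91152.
Σw·y = 18240·126 + 22736·53 + 27328·147 + 22848·199 = 12067216, so ȳ = 12067216/91152 ≈ 132.39.

y ≈ 132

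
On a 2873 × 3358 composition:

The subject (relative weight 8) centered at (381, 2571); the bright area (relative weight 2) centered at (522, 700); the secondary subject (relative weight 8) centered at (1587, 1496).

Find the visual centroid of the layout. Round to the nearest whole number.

Total weight = 8 + 2 + 8 = 18.
x-moment: 8·381 + 2·522 + 8·1587 = 16788; centroid 16788/18 ≈ 932.67.
y-moment: 8·2571 + 2·700 + 8·1496 = 33936; centroid 33936/18 ≈ 1885.33.

(933, 1885)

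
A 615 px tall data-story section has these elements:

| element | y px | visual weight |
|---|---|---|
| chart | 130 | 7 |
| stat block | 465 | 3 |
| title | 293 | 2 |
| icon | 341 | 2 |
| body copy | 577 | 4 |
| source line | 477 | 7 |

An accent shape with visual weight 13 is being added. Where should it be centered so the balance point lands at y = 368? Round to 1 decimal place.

With the accent shape, Σw becomes 7 + 3 + 2 + 2 + 4 + 7 + 13 = 38.
Along y: (9220 + 13·y) / 38 = 368 (existing moment 7·130 + 3·465 + 2·293 + 2·341 + 4·577 + 7·477 = 9220) ⇒ y = (13984 − 9220) / 13 ≈ 366.46.

y ≈ 366.5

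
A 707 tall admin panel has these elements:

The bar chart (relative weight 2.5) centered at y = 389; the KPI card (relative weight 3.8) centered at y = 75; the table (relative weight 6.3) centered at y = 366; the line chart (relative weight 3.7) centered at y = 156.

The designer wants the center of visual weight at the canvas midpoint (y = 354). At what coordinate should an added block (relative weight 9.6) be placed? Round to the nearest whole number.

After adding the added block, total weight = 2.5 + 3.8 + 6.3 + 3.7 + 9.6 = 25.9.
y: target moment 25.9×354 = 9168.6; current 2.5·389 + 3.8·75 + 6.3·366 + 3.7·156 = 4140.5; the added block supplies 5028.1, so y = 5028.1/9.6 ≈ 523.76.

y ≈ 524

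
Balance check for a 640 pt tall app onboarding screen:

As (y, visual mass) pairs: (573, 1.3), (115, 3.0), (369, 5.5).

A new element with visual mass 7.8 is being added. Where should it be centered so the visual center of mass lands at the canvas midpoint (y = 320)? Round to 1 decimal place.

y ≈ 322.1

After adding the new element, total weight = 1.3 + 3.0 + 5.5 + 7.8 = 17.6.
Along y: (3119.4 + 7.8·y) / 17.6 = 320 (existing moment 1.3·573 + 3.0·115 + 5.5·369 = 3119.4) ⇒ y = (5632.0 − 3119.4) / 7.8 ≈ 322.13.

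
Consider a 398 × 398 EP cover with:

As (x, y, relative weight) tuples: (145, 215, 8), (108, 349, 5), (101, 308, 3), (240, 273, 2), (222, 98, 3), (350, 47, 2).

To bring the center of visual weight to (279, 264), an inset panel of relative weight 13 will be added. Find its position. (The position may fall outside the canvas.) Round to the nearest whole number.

New total weight: (8 + 5 + 3 + 2 + 3 + 2) + 13 = 36.
Along x: (3849 + 13·x) / 36 = 279 (existing moment 8·145 + 5·108 + 3·101 + 2·240 + 3·222 + 2·350 = 3849) ⇒ x = (10044 − 3849) / 13 ≈ 476.54.
Along y: (5323 + 13·y) / 36 = 264 (existing moment 8·215 + 5·349 + 3·308 + 2·273 + 3·98 + 2·47 = 5323) ⇒ y = (9504 − 5323) / 13 ≈ 321.62.

(477, 322)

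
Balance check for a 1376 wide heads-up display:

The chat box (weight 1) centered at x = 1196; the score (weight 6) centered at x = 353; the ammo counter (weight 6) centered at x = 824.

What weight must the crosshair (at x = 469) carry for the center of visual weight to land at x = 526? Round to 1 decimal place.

w ≈ 24.9

Known weights sum to 1 + 6 + 6 = 13; their moment is 1·1196 + 6·353 + 6·824 = 8258.
For the centroid to hit 526: (8258 + w·469) / (13 + w) = 526.
So w = (526·13 − 8258)/(469 − 526) = -1420/-57 ≈ 24.91.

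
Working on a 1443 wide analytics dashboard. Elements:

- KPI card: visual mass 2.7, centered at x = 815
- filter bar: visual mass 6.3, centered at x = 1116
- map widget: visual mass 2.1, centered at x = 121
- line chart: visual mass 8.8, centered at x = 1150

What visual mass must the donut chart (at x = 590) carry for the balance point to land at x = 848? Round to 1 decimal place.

Fixed elements: Σw = 2.7 + 6.3 + 2.1 + 8.8 = 19.9, Σw·x = 2.7·815 + 6.3·1116 + 2.1·121 + 8.8·1150 = 19605.4.
Balance at x = 848 requires (19605.4 + w·590) / (19.9 + w) = 848.
Solving: w = (848·19.9 − 19605.4) / (590 − 848) = -2730.2 / -258 ≈ 10.58.

w ≈ 10.6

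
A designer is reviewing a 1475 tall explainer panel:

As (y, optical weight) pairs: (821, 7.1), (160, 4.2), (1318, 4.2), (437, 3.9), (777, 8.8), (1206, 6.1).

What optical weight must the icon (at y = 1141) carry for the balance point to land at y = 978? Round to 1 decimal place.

w ≈ 34.4

Existing Σw = 34.3 (7.1 + 4.2 + 4.2 + 3.9 + 8.8 + 6.1); existing moment 7.1·821 + 4.2·160 + 4.2·1318 + 3.9·437 + 8.8·777 + 6.1·1206 = 27935.2.
Set Σw·y/Σw = 978: (27935.2 + 1141w) = 978·(34.3 + w).
Rearranging, w·(1141 − 978) = 978·34.3 − 27935.2 = 5610.2, so w ≈ 5610.2/163 = 34.42.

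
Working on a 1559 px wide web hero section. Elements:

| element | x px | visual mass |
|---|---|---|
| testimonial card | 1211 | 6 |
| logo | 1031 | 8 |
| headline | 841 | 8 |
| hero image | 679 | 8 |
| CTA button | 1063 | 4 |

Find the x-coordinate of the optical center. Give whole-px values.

Weights sum to 6 + 8 + 8 + 8 + 4 = 34.
x: (6·1211 + 8·1031 + 8·841 + 8·679 + 4·1063) / 34 = 31926 / 34 ≈ 939.00

x ≈ 939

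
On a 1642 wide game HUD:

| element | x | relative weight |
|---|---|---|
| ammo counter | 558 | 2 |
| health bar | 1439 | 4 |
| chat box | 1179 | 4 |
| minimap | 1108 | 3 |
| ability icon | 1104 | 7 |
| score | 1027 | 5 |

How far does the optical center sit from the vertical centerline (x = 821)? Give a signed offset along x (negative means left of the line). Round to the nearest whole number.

≈ 290

Σw = 2 + 4 + 4 + 3 + 7 + 5 = 25.
Σw·x = 2·558 + 4·1439 + 4·1179 + 3·1108 + 7·1104 + 5·1027 = 27775, so x̄ = 27775/25 ≈ 1111.00.
Difference: 1111.00 − 821 ≈ 290.00.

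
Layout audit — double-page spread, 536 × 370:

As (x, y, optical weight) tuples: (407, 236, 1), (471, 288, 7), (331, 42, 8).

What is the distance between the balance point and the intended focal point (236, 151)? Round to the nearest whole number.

Σw = 1 + 7 + 8 = 16.
x-moment: 1·407 + 7·471 + 8·331 = 6352; centroid 6352/16 ≈ 397.00.
y-moment: 1·236 + 7·288 + 8·42 = 2588; centroid 2588/16 ≈ 161.75.
Relative to (236, 151): Δ = (161.00, 10.75); |Δ| = √(161.00² + 10.75²) ≈ 161.36.

≈ 161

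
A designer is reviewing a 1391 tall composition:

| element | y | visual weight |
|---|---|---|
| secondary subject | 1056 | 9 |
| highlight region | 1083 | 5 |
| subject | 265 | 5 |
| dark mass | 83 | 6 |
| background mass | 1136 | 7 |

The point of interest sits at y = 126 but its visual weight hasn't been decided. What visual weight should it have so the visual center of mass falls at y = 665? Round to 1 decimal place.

w ≈ 6.3

Known weights sum to 9 + 5 + 5 + 6 + 7 = 32; their moment is 9·1056 + 5·1083 + 5·265 + 6·83 + 7·1136 = 24694.
Set Σw·y/Σw = 665: (24694 + 126w) = 665·(32 + w).
Solving: w = (665·32 − 24694) / (126 − 665) = -3414 / -539 ≈ 6.33.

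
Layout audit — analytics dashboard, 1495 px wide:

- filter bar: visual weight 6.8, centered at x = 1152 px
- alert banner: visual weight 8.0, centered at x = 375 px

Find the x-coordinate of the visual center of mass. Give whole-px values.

Weights sum to 6.8 + 8.0 = 14.8.
x: (6.8·1152 + 8.0·375) / 14.8 = 10833.6 / 14.8 ≈ 732.00

x ≈ 732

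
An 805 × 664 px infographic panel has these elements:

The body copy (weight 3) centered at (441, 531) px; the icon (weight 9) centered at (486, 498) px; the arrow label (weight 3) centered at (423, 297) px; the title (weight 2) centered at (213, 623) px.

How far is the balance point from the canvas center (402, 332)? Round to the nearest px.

Weights sum to 3 + 9 + 3 + 2 = 17.
x: (3·441 + 9·486 + 3·423 + 2·213) / 17 = 7392 / 17 ≈ 434.82
y: (3·531 + 9·498 + 3·297 + 2·623) / 17 = 8212 / 17 ≈ 483.06
Relative to (402, 332): Δ = (32.82, 151.06); |Δ| = √(32.82² + 151.06²) ≈ 154.58.

≈ 155 px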